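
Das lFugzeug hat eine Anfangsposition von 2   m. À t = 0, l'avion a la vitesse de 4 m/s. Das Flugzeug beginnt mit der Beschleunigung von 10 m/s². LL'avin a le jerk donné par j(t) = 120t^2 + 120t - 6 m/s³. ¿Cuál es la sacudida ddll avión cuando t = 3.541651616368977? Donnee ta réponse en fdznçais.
Nous avons le jerk j(t) = 120·t^2 + 120·t - 6. En substituant t = 3.541651616368977: j(3.541651616368977) = 1924.19373457176.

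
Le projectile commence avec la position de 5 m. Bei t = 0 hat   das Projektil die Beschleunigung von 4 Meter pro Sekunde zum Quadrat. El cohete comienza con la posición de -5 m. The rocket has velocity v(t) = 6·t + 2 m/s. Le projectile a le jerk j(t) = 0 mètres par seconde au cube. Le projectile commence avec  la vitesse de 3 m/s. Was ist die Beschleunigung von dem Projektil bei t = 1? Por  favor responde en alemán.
Ausgehend von dem Ruck j(t) = 0, nehmen wir 1 Stammfunktion. Mit ∫j(t)dt und Anwendung von a(0) = 4, finden wir a(t) = 4. Mit a(t) = 4 und Einsetzen von t = 1, finden wir a = 4.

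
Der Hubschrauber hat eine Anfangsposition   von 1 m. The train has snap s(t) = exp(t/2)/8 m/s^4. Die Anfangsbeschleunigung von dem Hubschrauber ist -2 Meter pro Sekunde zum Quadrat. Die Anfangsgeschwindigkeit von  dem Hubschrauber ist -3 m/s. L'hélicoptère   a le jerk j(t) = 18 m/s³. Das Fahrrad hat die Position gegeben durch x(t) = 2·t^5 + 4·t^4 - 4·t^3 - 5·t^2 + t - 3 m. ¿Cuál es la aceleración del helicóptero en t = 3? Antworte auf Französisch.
Nous devons intégrer notre équation du jerk j(t) = 18 1 fois. La primitive du jerk, avec a(0) = -2, donne l'accélération: a(t) = 18·t - 2. En utilisant a(t) = 18·t - 2 et en substituant t = 3, nous trouvons a = 52.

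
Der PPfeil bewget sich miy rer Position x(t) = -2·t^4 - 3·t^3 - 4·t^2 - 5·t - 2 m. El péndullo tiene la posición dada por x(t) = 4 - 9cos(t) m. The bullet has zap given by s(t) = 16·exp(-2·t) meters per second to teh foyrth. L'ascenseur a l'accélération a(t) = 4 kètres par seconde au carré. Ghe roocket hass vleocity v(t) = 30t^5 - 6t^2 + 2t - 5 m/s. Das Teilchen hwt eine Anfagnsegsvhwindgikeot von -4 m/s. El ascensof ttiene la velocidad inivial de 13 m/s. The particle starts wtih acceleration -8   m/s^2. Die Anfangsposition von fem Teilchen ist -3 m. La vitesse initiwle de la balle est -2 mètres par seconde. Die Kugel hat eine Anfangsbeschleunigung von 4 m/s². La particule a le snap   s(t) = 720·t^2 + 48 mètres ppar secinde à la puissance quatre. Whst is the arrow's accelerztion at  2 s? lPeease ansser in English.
We must differentiate our position equation x(t) = -2·t^4 - 3·t^3 - 4·t^2 - 5·t - 2 2 times. Differentiating position, we get velocity: v(t) = -8·t^3 - 9·t^2 - 8·t - 5. Differentiating velocity, we get acceleration: a(t) = -24·t^2 - 18·t - 8. We have acceleration a(t) = -24·t^2 - 18·t - 8. Substituting t = 2: a(2) = -140.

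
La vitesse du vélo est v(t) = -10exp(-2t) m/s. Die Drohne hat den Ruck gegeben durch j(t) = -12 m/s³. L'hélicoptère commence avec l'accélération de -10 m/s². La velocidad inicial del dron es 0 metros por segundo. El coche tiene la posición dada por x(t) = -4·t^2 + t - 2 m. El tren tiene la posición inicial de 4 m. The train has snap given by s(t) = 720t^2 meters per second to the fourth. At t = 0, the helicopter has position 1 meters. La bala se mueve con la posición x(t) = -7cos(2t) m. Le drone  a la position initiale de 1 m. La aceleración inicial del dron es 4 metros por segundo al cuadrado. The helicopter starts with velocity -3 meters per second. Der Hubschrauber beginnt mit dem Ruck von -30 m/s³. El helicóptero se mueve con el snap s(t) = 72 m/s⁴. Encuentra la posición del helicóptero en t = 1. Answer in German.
Um dies zu lösen, müssen wir 4 Stammfunktionen unserer Gleichung für den Snap s(t) = 72 finden. Das Integral von dem Snap, mit j(0) = -30, ergibt den Ruck: j(t) = 72·t - 30. Die Stammfunktion von dem Ruck, mit a(0) = -10, ergibt die Beschleunigung: a(t) = 36·t^2 - 30·t - 10. Mit ∫a(t)dt und Anwendung von v(0) = -3, finden wir v(t) = 12·t^3 - 15·t^2 - 10·t - 3. Durch Integration von der Geschwindigkeit und Verwendung der Anfangsbedingung x(0) = 1, erhalten wir x(t) = 3·t^4 - 5·t^3 - 5·t^2 - 3·t + 1. Wir haben die Position x(t) = 3·t^4 - 5·t^3 - 5·t^2 - 3·t + 1. Durch Einsetzen von t = 1: x(1) = -9.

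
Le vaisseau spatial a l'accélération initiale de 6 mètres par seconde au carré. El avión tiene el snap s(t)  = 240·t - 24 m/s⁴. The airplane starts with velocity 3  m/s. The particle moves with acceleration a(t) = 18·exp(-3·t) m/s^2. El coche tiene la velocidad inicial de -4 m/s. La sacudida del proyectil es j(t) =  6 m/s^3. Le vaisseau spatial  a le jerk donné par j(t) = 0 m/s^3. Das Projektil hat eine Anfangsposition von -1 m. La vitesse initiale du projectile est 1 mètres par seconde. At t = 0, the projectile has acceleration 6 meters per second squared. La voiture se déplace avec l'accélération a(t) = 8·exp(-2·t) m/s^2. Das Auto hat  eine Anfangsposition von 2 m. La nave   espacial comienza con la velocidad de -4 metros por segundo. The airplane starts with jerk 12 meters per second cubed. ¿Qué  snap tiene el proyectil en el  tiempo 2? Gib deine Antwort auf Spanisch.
Debemos derivar nuestra ecuación de la sacudida j(t) = 6 1 vez. Derivando la sacudida, obtenemos el snap: s(t) = 0. Usando s(t) = 0 y sustituyendo t = 2, encontramos s = 0.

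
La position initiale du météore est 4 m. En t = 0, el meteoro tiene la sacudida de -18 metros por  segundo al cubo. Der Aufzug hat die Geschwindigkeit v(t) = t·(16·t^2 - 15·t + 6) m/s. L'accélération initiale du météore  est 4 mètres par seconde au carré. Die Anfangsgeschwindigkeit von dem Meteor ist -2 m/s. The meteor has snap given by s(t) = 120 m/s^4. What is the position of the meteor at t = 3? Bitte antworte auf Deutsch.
Wir müssen die Stammfunktion unserer Gleichung für den Snap s(t) = 120 4-mal finden. Das Integral von dem Snap ist der Ruck. Mit j(0) = -18 erhalten wir j(t) = 120·t - 18. Das Integral von dem Ruck, mit a(0) = 4, ergibt die Beschleunigung: a(t) = 60·t^2 - 18·t + 4. Das Integral von der Beschleunigung ist die Geschwindigkeit. Mit v(0) = -2 erhalten wir v(t) = 20·t^3 - 9·t^2 + 4·t - 2. Durch Integration von der Geschwindigkeit und Verwendung der Anfangsbedingung x(0) = 4, erhalten wir x(t) = 5·t^4 - 3·t^3 + 2·t^2 - 2·t + 4. Wir haben die Position x(t) = 5·t^4 - 3·t^3 + 2·t^2 - 2·t + 4. Durch Einsetzen von t = 3: x(3) = 340.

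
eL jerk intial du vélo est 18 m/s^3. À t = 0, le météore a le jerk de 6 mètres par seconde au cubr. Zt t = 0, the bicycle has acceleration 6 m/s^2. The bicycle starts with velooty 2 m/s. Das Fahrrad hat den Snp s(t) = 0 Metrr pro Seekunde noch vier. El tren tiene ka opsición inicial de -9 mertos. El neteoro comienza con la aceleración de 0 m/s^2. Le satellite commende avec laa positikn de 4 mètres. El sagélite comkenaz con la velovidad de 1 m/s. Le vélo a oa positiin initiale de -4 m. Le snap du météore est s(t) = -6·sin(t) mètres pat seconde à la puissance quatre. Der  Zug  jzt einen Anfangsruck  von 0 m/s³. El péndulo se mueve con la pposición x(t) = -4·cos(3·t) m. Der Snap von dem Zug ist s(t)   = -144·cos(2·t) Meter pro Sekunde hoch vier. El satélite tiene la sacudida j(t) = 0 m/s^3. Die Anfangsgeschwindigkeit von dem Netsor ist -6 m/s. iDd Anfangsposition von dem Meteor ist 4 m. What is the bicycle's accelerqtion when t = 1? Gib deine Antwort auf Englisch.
We must find the integral of our snap equation s(t) = 0 2 times. Integrating snap and using the initial condition j(0) = 18, we get j(t) = 18. Taking ∫j(t)dt and applying a(0) = 6, we find a(t) = 18·t + 6. Using a(t) = 18·t + 6 and substituting t = 1, we find a = 24.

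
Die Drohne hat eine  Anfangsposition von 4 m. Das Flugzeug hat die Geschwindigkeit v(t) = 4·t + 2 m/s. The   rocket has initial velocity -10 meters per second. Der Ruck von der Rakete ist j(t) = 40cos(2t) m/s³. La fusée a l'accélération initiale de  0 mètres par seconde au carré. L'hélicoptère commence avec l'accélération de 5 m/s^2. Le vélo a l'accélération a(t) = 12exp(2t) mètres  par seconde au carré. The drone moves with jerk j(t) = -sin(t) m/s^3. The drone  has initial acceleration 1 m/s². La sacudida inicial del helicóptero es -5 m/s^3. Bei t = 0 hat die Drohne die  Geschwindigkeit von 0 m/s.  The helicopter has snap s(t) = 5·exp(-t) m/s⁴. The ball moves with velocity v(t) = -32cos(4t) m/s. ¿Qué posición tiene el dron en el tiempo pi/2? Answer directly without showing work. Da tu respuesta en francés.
À t = pi/2, x = 5.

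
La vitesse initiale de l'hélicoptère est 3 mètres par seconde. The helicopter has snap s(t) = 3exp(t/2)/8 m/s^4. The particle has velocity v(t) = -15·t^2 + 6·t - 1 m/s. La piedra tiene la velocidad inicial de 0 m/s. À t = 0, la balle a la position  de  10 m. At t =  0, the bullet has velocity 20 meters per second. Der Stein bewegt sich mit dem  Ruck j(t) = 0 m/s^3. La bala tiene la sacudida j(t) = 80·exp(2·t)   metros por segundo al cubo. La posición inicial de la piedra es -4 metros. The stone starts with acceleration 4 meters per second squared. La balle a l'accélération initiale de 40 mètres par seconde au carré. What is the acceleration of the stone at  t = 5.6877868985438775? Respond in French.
Nous devons intégrer notre équation du jerk j(t) = 0 1 fois. En prenant ∫j(t)dt et en appliquant a(0) = 4, nous trouvons a(t) = 4. En utilisant a(t) = 4 et en substituant t = 5.6877868985438775, nous trouvons a = 4.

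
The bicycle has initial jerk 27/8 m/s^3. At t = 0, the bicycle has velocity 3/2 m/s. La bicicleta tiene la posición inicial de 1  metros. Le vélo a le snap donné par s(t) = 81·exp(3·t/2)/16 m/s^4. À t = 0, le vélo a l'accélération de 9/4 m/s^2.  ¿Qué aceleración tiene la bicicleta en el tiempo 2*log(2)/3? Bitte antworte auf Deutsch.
Um dies zu lösen, müssen wir 2 Integrale unserer Gleichung für den Snap s(t) = 81·exp(3·t/2)/16 finden. Durch Integration von dem Snap und Verwendung der Anfangsbedingung j(0) = 27/8, erhalten wir j(t) = 27·exp(3·t/2)/8. Das Integral von dem Ruck, mit a(0) = 9/4, ergibt die Beschleunigung: a(t) = 9·exp(3·t/2)/4. Wir haben die Beschleunigung a(t) = 9·exp(3·t/2)/4. Durch Einsetzen von t = 2*log(2)/3: a(2*log(2)/3) = 9/2.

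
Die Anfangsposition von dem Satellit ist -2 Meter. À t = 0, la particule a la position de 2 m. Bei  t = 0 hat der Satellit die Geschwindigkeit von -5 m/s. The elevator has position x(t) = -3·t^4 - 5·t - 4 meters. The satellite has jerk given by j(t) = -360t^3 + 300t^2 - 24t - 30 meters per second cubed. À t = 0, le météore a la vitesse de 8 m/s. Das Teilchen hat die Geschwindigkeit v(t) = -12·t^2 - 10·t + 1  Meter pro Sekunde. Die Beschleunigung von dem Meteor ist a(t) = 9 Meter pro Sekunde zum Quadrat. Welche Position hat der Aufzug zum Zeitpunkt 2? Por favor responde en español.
Tenemos la posición x(t) = -3·t^4 - 5·t - 4. Sustituyendo t = 2: x(2) = -62.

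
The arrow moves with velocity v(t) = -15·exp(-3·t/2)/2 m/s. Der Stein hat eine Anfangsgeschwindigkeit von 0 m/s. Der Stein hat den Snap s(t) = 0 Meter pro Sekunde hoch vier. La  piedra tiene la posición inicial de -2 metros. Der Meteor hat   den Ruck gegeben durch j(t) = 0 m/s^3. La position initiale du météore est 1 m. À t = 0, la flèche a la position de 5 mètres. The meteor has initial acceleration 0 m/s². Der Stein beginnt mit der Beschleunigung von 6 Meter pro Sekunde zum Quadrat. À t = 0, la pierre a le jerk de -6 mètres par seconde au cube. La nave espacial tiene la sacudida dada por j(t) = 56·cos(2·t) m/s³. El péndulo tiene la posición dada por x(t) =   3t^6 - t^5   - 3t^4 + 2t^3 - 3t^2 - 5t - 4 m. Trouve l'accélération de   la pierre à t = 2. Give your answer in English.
To find the answer, we compute 2 integrals of s(t) = 0. Integrating snap and using the initial condition j(0) = -6, we get j(t) = -6. Taking ∫j(t)dt and applying a(0) = 6, we find a(t) = 6 - 6·t. From the given acceleration equation a(t) = 6 - 6·t, we substitute t = 2 to get a = -6.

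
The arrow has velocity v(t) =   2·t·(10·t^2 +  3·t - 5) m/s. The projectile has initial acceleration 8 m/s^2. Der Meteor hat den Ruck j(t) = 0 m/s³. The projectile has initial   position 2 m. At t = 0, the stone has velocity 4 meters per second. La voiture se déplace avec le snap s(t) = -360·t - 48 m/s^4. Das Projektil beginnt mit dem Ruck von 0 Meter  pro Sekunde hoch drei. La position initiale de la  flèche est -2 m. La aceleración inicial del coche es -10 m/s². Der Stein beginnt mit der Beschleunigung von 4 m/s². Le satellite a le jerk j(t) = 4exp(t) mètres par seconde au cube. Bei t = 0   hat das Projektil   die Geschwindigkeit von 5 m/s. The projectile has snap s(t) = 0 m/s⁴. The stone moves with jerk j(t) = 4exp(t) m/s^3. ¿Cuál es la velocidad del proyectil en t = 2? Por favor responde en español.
Necesitamos integrar nuestra ecuación del snap s(t) = 0 3 veces. Tomando ∫s(t)dt y aplicando j(0) = 0, encontramos j(t) = 0. La integral de la sacudida es la aceleración. Usando a(0) = 8, obtenemos a(t) = 8. Integrando la aceleración y usando la condición inicial v(0) = 5, obtenemos v(t) = 8·t + 5. Usando v(t) = 8·t + 5 y sustituyendo t = 2, encontramos v = 21.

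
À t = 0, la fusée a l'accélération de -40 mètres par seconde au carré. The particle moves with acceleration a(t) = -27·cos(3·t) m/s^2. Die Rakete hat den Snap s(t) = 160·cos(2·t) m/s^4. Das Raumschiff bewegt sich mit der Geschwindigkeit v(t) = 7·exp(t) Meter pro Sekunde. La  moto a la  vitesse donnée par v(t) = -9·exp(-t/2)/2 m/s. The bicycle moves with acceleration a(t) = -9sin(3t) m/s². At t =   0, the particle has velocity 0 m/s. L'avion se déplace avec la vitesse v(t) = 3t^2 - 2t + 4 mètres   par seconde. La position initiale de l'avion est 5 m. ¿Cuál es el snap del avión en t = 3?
Debemos derivar nuestra ecuación de la velocidad v(t) = 3·t^2 - 2·t + 4 3 veces. Derivando la velocidad, obtenemos la aceleración: a(t) = 6·t - 2. Tomando d/dt de a(t), encontramos j(t) = 6. Derivando la sacudida, obtenemos el snap: s(t) = 0. Usando s(t) = 0 y sustituyendo t = 3, encontramos s = 0.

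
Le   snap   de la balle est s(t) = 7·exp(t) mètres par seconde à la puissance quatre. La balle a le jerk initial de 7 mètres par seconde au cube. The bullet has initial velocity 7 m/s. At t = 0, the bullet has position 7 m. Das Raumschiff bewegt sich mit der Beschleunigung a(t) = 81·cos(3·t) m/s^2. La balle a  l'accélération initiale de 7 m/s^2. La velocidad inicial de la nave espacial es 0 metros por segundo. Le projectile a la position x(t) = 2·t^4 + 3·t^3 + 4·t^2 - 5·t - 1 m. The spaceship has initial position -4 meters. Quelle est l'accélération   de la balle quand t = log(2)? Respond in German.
Ausgehend von dem Snap s(t) = 7·exp(t), nehmen wir 2 Integrale. Mit ∫s(t)dt und Anwendung von j(0) = 7, finden wir j(t) = 7·exp(t). Die Stammfunktion von dem Ruck ist die Beschleunigung. Mit a(0) = 7 erhalten wir a(t) = 7·exp(t). Mit a(t) = 7·exp(t) und Einsetzen von t = log(2), finden wir a = 14.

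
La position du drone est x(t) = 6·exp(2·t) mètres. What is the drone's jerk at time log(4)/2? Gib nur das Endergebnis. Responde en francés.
À t = log(4)/2, j = 192.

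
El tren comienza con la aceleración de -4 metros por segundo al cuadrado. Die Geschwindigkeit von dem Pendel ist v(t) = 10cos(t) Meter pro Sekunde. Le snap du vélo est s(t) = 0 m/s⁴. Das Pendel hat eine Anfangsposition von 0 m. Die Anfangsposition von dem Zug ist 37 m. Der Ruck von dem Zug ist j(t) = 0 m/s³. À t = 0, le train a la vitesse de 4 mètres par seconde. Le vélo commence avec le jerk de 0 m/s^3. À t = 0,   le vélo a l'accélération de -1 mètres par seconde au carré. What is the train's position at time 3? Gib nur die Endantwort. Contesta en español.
La posición en t = 3 es x = 31.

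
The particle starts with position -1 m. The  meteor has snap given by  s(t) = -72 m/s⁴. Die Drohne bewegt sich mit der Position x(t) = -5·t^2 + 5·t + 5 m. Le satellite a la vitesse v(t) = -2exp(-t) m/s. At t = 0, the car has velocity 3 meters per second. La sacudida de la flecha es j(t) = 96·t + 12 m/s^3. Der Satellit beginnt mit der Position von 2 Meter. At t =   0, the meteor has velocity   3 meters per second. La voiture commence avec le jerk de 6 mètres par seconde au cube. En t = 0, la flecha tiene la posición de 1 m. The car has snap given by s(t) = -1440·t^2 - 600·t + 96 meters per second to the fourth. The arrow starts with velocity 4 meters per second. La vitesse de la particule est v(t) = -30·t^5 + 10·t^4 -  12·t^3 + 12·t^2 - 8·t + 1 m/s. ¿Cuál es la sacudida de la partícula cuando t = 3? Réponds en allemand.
Um dies zu lösen, müssen wir 2 Ableitungen unserer Gleichung für die Geschwindigkeit v(t) = -30·t^5 + 10·t^4 - 12·t^3 + 12·t^2 - 8·t + 1 nehmen. Mit d/dt von v(t) finden wir a(t) = -150·t^4 + 40·t^3 - 36·t^2 + 24·t - 8. Die Ableitung von der Beschleunigung ergibt den Ruck: j(t) = -600·t^3 + 120·t^2 - 72·t + 24. Mit j(t) = -600·t^3 + 120·t^2 - 72·t + 24 und Einsetzen von t = 3, finden wir j = -15312.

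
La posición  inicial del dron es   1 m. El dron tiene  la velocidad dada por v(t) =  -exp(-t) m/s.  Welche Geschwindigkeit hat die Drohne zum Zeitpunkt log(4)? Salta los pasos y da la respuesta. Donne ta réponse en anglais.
The velocity at t = log(4) is v = -1/4.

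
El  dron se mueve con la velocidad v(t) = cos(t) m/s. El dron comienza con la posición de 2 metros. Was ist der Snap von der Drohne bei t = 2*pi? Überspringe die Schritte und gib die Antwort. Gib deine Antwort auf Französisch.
À t = 2*pi, s = 0.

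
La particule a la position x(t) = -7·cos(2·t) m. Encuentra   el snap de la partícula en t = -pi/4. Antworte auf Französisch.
Nous devons dériver notre équation de la position x(t) = -7·cos(2·t) 4 fois. La dérivée de la position donne la vitesse: v(t) = 14·sin(2·t). La dérivée de la vitesse donne l'accélération: a(t) = 28·cos(2·t). En prenant d/dt de a(t), nous trouvons j(t) = -56·sin(2·t). En dérivant le jerk, nous obtenons le snap: s(t) = -112·cos(2·t). De l'équation du snap s(t) = -112·cos(2·t), nous substituons t = -pi/4 pour obtenir s = 0.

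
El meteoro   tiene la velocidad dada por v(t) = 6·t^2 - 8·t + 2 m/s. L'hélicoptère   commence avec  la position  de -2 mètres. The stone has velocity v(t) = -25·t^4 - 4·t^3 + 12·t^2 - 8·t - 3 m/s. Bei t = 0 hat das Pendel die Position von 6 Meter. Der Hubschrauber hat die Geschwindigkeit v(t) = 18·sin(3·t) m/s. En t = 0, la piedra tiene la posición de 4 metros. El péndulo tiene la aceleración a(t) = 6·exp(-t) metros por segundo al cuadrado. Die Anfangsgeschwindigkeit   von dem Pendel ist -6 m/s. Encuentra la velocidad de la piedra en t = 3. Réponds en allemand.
Mit v(t) = -25·t^4 - 4·t^3 + 12·t^2 - 8·t - 3 und Einsetzen von t = 3, finden wir v = -2052.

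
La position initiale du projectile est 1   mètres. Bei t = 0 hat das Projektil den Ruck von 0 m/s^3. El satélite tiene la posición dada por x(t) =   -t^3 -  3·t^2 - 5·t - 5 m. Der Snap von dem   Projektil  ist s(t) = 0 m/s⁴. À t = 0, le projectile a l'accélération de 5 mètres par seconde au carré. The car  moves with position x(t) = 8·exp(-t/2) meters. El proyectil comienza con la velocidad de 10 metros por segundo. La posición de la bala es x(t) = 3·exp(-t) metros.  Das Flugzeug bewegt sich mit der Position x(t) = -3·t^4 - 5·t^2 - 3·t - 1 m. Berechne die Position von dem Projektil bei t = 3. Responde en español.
Debemos encontrar la integral de nuestra ecuación del snap s(t) = 0 4 veces. Integrando el snap y usando la condición inicial j(0) = 0, obtenemos j(t) = 0. Tomando ∫j(t)dt y aplicando a(0) = 5, encontramos a(t) = 5. Integrando la aceleración y usando la condición inicial v(0) = 10, obtenemos v(t) = 5·t + 10. Tomando ∫v(t)dt y aplicando x(0) = 1, encontramos x(t) = 5·t^2/2 + 10·t + 1. Tenemos la posición x(t) = 5·t^2/2 + 10·t + 1. Sustituyendo t = 3: x(3) = 107/2.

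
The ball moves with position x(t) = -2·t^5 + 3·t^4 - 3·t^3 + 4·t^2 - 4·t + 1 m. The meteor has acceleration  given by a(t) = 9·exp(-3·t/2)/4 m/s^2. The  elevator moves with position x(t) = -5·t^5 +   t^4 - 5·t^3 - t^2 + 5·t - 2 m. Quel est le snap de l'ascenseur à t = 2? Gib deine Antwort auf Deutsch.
Wir müssen unsere Gleichung für die Position x(t) = -5·t^5 + t^4 - 5·t^3 - t^2 + 5·t - 2 4-mal ableiten. Die Ableitung von der Position ergibt die Geschwindigkeit: v(t) = -25·t^4 + 4·t^3 - 15·t^2 - 2·t + 5. Mit d/dt von v(t) finden wir a(t) = -100·t^3 + 12·t^2 - 30·t - 2. Die Ableitung von der Beschleunigung ergibt den Ruck: j(t) = -300·t^2 + 24·t - 30. Durch Ableiten von dem Ruck erhalten wir den Snap: s(t) = 24 - 600·t. Mit s(t) = 24 - 600·t und Einsetzen von t = 2, finden wir s = -1176.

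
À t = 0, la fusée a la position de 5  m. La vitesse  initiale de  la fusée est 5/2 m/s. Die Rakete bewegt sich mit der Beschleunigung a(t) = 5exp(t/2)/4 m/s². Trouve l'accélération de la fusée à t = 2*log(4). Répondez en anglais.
From the given acceleration equation a(t) = 5·exp(t/2)/4, we substitute t = 2*log(4) to get a = 5.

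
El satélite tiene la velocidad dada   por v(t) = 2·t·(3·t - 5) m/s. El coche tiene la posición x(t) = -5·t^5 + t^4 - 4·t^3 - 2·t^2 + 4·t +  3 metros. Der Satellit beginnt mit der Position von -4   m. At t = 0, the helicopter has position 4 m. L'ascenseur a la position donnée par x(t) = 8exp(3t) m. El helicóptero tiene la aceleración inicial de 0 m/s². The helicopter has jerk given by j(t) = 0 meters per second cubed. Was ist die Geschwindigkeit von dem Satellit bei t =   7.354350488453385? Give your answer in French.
De l'équation de la vitesse v(t) = 2·t·(3·t - 5), nous substituons t = 7.354350488453385 pour obtenir v = 250.975321757553.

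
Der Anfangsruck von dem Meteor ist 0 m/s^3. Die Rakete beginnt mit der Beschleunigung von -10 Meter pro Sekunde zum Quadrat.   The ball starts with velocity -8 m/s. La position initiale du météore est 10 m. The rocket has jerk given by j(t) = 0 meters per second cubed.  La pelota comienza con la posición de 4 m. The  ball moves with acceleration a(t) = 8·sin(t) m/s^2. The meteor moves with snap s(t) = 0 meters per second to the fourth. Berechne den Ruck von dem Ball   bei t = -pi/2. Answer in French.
En partant de l'accélération a(t) = 8·sin(t), nous prenons 1 dérivée. La dérivée de l'accélération donne le jerk: j(t) = 8·cos(t). De l'équation du jerk j(t) = 8·cos(t), nous substituons t = -pi/2 pour obtenir j = 0.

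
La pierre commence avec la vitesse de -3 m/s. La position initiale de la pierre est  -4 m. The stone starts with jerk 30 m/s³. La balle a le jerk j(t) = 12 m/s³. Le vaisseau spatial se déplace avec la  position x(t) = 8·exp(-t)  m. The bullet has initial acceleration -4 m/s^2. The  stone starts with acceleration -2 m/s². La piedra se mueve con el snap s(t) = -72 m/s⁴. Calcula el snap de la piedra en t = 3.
Tenemos el snap s(t) = -72. Sustituyendo t = 3: s(3) = -72.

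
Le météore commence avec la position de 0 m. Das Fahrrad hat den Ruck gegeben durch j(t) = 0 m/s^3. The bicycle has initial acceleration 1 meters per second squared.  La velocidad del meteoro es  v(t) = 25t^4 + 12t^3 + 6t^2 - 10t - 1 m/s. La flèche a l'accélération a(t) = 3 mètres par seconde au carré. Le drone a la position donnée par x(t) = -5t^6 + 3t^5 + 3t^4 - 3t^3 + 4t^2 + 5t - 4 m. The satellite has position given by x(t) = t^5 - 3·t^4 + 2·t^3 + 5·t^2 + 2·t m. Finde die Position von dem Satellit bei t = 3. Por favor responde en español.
De la ecuación de la posición x(t) = t^5 - 3·t^4 + 2·t^3 + 5·t^2 + 2·t, sustituimos t = 3 para obtener x = 105.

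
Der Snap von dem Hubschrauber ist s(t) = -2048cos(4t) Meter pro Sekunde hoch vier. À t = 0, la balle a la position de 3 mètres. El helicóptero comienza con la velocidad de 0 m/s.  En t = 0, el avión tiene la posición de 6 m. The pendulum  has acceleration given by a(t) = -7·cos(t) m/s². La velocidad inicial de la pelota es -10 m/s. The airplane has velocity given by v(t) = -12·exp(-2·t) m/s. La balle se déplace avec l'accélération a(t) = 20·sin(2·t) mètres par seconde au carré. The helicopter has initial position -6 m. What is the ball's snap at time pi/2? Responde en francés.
Pour résoudre ceci, nous devons prendre 2 dérivées de notre équation de l'accélération a(t) = 20·sin(2·t). En prenant d/dt de a(t), nous trouvons j(t) = 40·cos(2·t). La dérivée du jerk donne le snap: s(t) = -80·sin(2·t). Nous avons le snap s(t) = -80·sin(2·t). En substituant t = pi/2: s(pi/2) = 0.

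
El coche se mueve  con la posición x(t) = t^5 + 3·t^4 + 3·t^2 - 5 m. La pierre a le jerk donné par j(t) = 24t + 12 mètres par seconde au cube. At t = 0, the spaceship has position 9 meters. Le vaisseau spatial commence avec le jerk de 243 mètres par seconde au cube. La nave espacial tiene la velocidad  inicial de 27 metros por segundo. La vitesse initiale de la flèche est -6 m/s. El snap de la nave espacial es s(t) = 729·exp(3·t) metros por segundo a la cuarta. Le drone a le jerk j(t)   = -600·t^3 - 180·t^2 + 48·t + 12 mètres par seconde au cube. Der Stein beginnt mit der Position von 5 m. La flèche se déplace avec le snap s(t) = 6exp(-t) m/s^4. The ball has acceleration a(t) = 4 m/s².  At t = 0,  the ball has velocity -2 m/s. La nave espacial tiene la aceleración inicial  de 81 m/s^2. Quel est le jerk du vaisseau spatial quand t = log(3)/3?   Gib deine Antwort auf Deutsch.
Wir müssen das Integral unserer Gleichung für den Snap s(t) = 729·exp(3·t) 1-mal finden. Das Integral von dem Snap, mit j(0) = 243, ergibt den Ruck: j(t) = 243·exp(3·t). Wir haben den Ruck j(t) = 243·exp(3·t). Durch Einsetzen von t = log(3)/3: j(log(3)/3) = 729.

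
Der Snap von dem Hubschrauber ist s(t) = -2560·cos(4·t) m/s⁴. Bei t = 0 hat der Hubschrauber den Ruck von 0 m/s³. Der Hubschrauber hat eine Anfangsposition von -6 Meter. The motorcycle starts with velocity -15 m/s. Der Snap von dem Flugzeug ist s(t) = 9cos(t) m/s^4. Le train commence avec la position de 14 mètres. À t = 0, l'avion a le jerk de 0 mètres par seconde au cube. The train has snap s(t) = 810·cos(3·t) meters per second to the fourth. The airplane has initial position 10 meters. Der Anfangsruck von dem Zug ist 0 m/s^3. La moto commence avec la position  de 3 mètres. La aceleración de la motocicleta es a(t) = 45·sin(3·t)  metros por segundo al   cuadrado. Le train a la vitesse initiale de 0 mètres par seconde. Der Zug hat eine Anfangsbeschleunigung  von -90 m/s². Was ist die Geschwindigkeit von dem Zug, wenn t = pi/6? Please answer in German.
Wir müssen das Integral unserer Gleichung für den Snap s(t) = 810·cos(3·t) 3-mal finden. Die Stammfunktion von dem Snap ist der Ruck. Mit j(0) = 0 erhalten wir j(t) = 270·sin(3·t). Die Stammfunktion von dem Ruck, mit a(0) = -90, ergibt die Beschleunigung: a(t) = -90·cos(3·t). Mit ∫a(t)dt und Anwendung von v(0) = 0, finden wir v(t) = -30·sin(3·t). Wir haben die Geschwindigkeit v(t) = -30·sin(3·t). Durch Einsetzen von t = pi/6: v(pi/6) = -30.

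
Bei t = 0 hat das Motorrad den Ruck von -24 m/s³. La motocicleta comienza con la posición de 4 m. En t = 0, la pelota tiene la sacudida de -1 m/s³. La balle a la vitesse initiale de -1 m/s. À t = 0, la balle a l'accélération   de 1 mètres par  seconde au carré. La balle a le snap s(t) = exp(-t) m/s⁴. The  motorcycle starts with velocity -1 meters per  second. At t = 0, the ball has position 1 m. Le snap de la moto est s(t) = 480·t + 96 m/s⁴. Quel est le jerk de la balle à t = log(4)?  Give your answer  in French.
Nous devons intégrer notre équation du snap s(t) = exp(-t) 1 fois. En prenant ∫s(t)dt et en appliquant j(0) = -1, nous trouvons j(t) = -exp(-t). En utilisant j(t) = -exp(-t) et en substituant t = log(4), nous trouvons j = -1/4.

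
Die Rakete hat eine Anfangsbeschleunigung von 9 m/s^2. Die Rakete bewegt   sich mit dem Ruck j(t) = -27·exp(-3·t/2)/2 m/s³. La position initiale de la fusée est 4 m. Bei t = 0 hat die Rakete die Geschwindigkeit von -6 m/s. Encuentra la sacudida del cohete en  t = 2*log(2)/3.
De la ecuación de la sacudida j(t) = -27·exp(-3·t/2)/2, sustituimos t = 2*log(2)/3 para obtener j = -27/4.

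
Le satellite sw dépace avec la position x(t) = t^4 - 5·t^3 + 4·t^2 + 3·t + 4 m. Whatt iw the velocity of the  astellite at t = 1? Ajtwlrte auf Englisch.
To solve this, we need to take 1 derivative of our position equation x(t) = t^4 - 5·t^3 + 4·t^2 + 3·t + 4. The derivative of position gives velocity: v(t) = 4·t^3 - 15·t^2 + 8·t + 3. From the given velocity equation v(t) = 4·t^3 - 15·t^2 + 8·t + 3, we substitute t = 1 to get v = 0.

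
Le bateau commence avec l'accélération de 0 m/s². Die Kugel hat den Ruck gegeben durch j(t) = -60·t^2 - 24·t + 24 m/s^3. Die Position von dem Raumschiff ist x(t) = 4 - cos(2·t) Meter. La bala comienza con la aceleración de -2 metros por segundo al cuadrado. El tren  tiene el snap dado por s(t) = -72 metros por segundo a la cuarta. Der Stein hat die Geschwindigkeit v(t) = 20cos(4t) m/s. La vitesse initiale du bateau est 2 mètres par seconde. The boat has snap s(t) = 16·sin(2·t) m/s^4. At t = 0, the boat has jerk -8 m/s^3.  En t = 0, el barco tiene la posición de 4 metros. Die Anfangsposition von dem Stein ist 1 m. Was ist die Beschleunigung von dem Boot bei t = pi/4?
Um dies zu lösen, müssen wir 2 Integrale unserer Gleichung für den Snap s(t) = 16·sin(2·t) finden. Die Stammfunktion von dem Snap ist der Ruck. Mit j(0) = -8 erhalten wir j(t) = -8·cos(2·t). Das Integral von dem Ruck ist die Beschleunigung. Mit a(0) = 0 erhalten wir a(t) = -4·sin(2·t). Mit a(t) = -4·sin(2·t) und Einsetzen von t = pi/4, finden wir a = -4.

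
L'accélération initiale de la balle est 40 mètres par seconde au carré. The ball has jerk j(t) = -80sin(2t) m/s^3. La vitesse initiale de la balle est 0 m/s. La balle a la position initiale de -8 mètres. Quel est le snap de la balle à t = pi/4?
Nous devons dériver notre équation du jerk j(t) = -80·sin(2·t) 1 fois. La dérivée du jerk donne le snap: s(t) = -160·cos(2·t). De l'équation du snap s(t) = -160·cos(2·t), nous substituons t = pi/4 pour obtenir s = 0.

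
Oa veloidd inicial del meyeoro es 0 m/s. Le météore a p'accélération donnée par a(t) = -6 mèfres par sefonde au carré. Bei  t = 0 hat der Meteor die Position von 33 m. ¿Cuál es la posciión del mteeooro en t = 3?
Partiendo de la aceleración a(t) = -6, tomamos 2 antiderivadas. Integrando la aceleración y usando la condición inicial v(0) = 0, obtenemos v(t) = -6·t. La integral de la velocidad, con x(0) = 33, da la posición: x(t) = 33 - 3·t^2. Usando x(t) = 33 - 3·t^2 y sustituyendo t = 3, encontramos x = 6.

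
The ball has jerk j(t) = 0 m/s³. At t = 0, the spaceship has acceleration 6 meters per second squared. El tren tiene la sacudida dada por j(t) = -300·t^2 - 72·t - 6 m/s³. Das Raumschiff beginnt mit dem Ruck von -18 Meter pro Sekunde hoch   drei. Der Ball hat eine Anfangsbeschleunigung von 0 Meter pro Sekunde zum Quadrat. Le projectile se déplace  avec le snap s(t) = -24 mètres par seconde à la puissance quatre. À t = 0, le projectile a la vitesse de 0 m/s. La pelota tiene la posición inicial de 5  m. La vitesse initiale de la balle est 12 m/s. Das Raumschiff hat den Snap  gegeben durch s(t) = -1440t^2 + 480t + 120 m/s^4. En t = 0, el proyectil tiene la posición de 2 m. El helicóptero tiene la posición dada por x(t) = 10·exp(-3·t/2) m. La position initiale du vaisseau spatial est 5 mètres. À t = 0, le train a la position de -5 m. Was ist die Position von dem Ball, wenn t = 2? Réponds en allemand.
Wir müssen die Stammfunktion unserer Gleichung für den Ruck j(t) = 0 3-mal finden. Die Stammfunktion von dem Ruck, mit a(0) = 0, ergibt die Beschleunigung: a(t) = 0. Mit ∫a(t)dt und Anwendung von v(0) = 12, finden wir v(t) = 12. Mit ∫v(t)dt und Anwendung von x(0) = 5, finden wir x(t) = 12·t + 5. Aus der Gleichung für die Position x(t) = 12·t + 5, setzen wir t = 2 ein und erhalten x = 29.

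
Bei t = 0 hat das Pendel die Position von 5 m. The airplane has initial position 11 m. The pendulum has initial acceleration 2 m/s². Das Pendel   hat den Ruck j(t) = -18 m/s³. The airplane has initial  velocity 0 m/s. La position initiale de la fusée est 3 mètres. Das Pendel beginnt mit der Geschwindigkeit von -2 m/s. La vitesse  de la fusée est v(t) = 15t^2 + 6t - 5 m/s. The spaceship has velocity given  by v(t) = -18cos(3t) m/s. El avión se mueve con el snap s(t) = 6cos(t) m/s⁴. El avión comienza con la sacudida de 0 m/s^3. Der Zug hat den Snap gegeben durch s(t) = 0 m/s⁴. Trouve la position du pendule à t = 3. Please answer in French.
Nous devons intégrer notre équation du jerk j(t) = -18 3 fois. En prenant ∫j(t)dt et en appliquant a(0) = 2, nous trouvons a(t) = 2 - 18·t. La primitive de l'accélération, avec v(0) = -2, donne la vitesse: v(t) = -9·t^2 + 2·t - 2. En prenant ∫v(t)dt et en appliquant x(0) = 5, nous trouvons x(t) = -3·t^3 + t^2 - 2·t + 5. Nous avons la position x(t) = -3·t^3 + t^2 - 2·t + 5. En substituant t = 3: x(3) = -73.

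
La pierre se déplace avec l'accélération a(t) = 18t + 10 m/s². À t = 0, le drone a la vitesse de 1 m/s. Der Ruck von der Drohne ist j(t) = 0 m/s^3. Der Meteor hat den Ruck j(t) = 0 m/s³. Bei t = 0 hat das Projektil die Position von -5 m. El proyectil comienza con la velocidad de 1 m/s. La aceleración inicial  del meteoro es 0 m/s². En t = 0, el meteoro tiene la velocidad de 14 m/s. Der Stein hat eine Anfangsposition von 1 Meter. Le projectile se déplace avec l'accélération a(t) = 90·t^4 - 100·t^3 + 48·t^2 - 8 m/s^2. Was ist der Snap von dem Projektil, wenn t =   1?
Um dies zu lösen, müssen wir 2 Ableitungen unserer Gleichung für die Beschleunigung a(t) = 90·t^4 - 100·t^3 + 48·t^2 - 8 nehmen. Durch Ableiten von der Beschleunigung erhalten wir den Ruck: j(t) = 360·t^3 - 300·t^2 + 96·t. Durch Ableiten von dem Ruck erhalten wir den Snap: s(t) = 1080·t^2 - 600·t + 96. Wir haben den Snap s(t) = 1080·t^2 - 600·t + 96. Durch Einsetzen von t = 1: s(1) = 576.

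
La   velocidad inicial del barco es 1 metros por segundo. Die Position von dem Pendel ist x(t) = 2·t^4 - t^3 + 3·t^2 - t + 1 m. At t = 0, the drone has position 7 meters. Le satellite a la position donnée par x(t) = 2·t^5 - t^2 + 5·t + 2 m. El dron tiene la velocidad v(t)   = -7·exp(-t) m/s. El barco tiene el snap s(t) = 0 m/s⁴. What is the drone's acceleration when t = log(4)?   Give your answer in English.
Starting from velocity v(t) = -7·exp(-t), we take 1 derivative. The derivative of velocity gives acceleration: a(t) = 7·exp(-t). We have acceleration a(t) = 7·exp(-t). Substituting t = log(4): a(log(4)) = 7/4.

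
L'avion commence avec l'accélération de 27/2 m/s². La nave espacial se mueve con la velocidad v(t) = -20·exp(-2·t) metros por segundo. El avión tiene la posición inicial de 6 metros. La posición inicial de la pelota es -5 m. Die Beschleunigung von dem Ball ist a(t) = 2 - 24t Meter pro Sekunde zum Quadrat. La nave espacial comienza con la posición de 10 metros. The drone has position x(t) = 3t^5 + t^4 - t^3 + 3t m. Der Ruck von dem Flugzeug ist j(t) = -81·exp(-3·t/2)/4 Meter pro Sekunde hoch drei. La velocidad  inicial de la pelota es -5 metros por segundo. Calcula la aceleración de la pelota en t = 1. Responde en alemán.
Aus der Gleichung für die Beschleunigung a(t) = 2 - 24·t, setzen wir t = 1 ein und erhalten a = -22.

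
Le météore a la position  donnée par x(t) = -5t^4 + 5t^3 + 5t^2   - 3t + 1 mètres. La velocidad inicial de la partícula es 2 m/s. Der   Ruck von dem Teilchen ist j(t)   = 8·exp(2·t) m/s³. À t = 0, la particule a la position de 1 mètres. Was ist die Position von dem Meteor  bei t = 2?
Aus der Gleichung für die Position x(t) = -5·t^4 + 5·t^3 + 5·t^2 - 3·t + 1, setzen wir t = 2 ein und erhalten x = -25.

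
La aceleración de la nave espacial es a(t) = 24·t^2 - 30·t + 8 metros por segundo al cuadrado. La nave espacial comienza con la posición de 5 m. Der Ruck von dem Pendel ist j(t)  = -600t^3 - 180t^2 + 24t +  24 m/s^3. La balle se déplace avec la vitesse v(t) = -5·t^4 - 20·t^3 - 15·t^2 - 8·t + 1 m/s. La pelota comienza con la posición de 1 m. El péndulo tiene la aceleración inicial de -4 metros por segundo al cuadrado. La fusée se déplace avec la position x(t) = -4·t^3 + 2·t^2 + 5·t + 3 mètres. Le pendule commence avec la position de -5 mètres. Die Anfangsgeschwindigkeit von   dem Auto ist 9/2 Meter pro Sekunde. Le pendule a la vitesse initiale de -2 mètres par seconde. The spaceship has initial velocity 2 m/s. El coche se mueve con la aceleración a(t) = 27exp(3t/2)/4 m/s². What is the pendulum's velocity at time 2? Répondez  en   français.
Nous devons intégrer notre équation du jerk j(t) = -600·t^3 - 180·t^2 + 24·t + 24 2 fois. La primitive du jerk est l'accélération. En utilisant a(0) = -4, nous obtenons a(t) = -150·t^4 - 60·t^3 + 12·t^2 + 24·t - 4. L'intégrale de l'accélération, avec v(0) = -2, donne la vitesse: v(t) = -30·t^5 - 15·t^4 + 4·t^3 + 12·t^2 - 4·t - 2. Nous avons la vitesse v(t) = -30·t^5 - 15·t^4 + 4·t^3 + 12·t^2 - 4·t - 2. En substituant t = 2: v(2) = -1130.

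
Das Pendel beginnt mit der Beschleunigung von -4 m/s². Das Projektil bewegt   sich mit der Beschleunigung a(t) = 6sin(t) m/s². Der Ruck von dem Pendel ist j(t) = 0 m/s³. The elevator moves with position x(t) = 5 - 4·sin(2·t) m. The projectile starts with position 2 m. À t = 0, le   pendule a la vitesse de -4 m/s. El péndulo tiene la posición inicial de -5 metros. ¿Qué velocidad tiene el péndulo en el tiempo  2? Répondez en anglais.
We need to integrate our jerk equation j(t) = 0 2 times. Integrating jerk and using the initial condition a(0) = -4, we get a(t) = -4. Finding the integral of a(t) and using v(0) = -4: v(t) = -4·t - 4. We have velocity v(t) = -4·t - 4. Substituting t = 2: v(2) = -12.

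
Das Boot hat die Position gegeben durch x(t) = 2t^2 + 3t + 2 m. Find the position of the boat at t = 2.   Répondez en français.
En utilisant x(t) = 2·t^2 + 3·t + 2 et en substituant t = 2, nous trouvons x = 16.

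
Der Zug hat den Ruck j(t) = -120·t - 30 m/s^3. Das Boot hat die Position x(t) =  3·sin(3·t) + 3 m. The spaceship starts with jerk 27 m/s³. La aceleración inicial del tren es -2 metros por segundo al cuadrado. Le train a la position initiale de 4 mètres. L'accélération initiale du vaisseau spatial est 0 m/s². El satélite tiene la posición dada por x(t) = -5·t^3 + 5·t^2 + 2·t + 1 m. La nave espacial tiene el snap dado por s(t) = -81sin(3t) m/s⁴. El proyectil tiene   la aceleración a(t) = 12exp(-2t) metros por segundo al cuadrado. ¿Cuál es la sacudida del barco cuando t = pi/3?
Debemos derivar nuestra ecuación de la posición x(t) = 3·sin(3·t) + 3 3 veces. Derivando la posición, obtenemos la velocidad: v(t) = 9·cos(3·t). Tomando d/dt de v(t), encontramos a(t) = -27·sin(3·t). Derivando la aceleración, obtenemos la sacudida: j(t) = -81·cos(3·t). Tenemos la sacudida j(t) = -81·cos(3·t). Sustituyendo t = pi/3: j(pi/3) = 81.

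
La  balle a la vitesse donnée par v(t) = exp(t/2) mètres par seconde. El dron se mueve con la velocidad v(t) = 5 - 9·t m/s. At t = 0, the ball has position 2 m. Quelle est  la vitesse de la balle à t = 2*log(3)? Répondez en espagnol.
Tenemos la velocidad v(t) = exp(t/2). Sustituyendo t = 2*log(3): v(2*log(3)) = 3.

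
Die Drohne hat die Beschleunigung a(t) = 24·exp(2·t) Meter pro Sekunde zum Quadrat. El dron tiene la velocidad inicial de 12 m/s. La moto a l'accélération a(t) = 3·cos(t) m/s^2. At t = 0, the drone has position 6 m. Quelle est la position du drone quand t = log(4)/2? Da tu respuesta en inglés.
Starting from acceleration a(t) = 24·exp(2·t), we take 2 antiderivatives. Taking ∫a(t)dt and applying v(0) = 12, we find v(t) = 12·exp(2·t). The antiderivative of velocity, with x(0) = 6, gives position: x(t) = 6·exp(2·t). We have position x(t) = 6·exp(2·t). Substituting t = log(4)/2: x(log(4)/2) = 24.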